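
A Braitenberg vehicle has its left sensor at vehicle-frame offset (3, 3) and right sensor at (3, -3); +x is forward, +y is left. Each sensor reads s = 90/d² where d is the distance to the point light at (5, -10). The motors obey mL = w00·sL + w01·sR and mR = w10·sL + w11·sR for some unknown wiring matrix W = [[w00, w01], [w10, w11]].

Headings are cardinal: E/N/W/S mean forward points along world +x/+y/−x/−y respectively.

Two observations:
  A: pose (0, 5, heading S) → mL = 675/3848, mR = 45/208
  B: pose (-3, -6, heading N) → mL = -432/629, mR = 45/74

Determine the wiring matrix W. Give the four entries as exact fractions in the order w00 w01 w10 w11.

obs A: pose=(0,5,S) → sL=45/74, sR=45/104, mL=675/3848, mR=45/208
obs B: pose=(-3,-6,N) → sL=9/17, sR=45/37, mL=-432/629, mR=45/74
sensor matrix S = [[45/74, 45/104], [9/17, 45/37]]; det S = 1235655/2420392
solve [mL_A; mL_B] = S·[w00; w01] and [mR_A; mR_B] = S·[w10; w11]:
  w00 = 1, w01 = -1, w10 = 0, w11 = 1/2

1 -1 0 1/2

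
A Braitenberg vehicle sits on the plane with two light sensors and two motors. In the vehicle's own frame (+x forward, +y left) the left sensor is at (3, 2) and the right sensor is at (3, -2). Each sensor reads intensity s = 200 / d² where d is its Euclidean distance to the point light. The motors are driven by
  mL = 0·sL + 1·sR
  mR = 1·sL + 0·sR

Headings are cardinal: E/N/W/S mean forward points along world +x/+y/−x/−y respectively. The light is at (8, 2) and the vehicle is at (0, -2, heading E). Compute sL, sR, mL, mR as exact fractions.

200/29 200/61 200/61 200/29

left sensor world pos  = (3, 0); dL² = 29
right sensor world pos = (3, -4); dR² = 61
sL = 200/29 = 200/29
sR = 200/61 = 200/61
mL = 0·sL + 1·sR = 200/61
mR = 1·sL + 0·sR = 200/29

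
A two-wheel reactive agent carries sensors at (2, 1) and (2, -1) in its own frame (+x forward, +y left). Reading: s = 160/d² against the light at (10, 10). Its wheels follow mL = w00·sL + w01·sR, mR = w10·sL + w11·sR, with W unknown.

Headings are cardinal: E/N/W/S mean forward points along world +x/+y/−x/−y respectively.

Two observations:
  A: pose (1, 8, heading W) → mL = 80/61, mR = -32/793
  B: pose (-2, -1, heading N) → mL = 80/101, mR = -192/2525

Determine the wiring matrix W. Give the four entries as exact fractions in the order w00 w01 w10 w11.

obs A: pose=(1,8,W) → sL=16/13, sR=80/61, mL=80/61, mR=-32/793
obs B: pose=(-2,-1,N) → sL=16/25, sR=80/101, mL=80/101, mR=-192/2525
sensor matrix S = [[16/13, 80/61], [16/25, 80/101]]; det S = 54272/400465
solve [mL_A; mL_B] = S·[w00; w01] and [mR_A; mR_B] = S·[w10; w11]:
  w00 = 0, w01 = 1, w10 = 1/2, w11 = -1/2

0 1 1/2 -1/2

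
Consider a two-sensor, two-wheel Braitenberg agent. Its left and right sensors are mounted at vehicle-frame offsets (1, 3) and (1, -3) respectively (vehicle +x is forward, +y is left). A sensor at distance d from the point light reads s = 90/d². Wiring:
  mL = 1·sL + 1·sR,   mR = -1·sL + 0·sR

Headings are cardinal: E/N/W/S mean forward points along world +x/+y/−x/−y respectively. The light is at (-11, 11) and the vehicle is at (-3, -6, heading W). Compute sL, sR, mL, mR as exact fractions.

left sensor world pos  = (-4, -9); dL² = 449
right sensor world pos = (-4, -3); dR² = 245
sL = 90/449 = 90/449
sR = 90/245 = 18/49
mL = 1·sL + 1·sR = 12492/22001
mR = -1·sL + 0·sR = -90/449

90/449 18/49 12492/22001 -90/449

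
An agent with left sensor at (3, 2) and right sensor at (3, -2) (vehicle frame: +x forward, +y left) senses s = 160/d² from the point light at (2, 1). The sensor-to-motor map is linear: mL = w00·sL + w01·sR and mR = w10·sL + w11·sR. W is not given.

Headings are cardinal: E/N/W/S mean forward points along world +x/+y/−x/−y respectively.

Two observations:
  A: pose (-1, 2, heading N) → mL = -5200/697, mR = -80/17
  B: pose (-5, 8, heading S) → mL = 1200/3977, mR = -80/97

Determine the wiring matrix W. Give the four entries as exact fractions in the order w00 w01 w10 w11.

1/2 -1 0 -1/2

obs A: pose=(-1,2,N) → sL=160/41, sR=160/17, mL=-5200/697, mR=-80/17
obs B: pose=(-5,8,S) → sL=160/41, sR=160/97, mL=1200/3977, mR=-80/97
sensor matrix S = [[160/41, 160/17], [160/41, 160/97]]; det S = -2048000/67609
solve [mL_A; mL_B] = S·[w00; w01] and [mR_A; mR_B] = S·[w10; w11]:
  w00 = 1/2, w01 = -1, w10 = 0, w11 = -1/2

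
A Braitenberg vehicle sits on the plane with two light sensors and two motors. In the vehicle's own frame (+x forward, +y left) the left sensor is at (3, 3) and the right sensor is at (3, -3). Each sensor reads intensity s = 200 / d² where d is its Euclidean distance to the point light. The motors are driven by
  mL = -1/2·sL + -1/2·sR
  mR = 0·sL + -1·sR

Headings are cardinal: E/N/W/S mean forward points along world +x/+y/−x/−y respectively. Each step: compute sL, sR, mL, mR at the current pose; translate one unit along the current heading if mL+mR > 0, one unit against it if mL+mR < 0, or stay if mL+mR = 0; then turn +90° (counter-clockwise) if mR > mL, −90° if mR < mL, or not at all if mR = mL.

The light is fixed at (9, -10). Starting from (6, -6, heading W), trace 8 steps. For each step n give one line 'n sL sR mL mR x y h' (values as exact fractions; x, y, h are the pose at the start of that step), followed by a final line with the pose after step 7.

0 200/37 40/17 -2440/629 -40/17 6 -6 W
1 100 100/13 -700/13 -100/13 7 -6 S
2 40/13 40 -280/13 -40 7 -5 E
3 50 5 -55/2 -5 6 -5 S
4 200/81 200/9 -1000/81 -200/9 6 -4 E
5 20 100/29 -340/29 -100/29 5 -4 S
6 200/101 200/17 -11800/1717 -200/17 5 -3 E
7 10 5/2 -25/4 -5/2 4 -3 S
final 4 -2 E

n=0: pose=(6,-6,W); sL=200/37, sR=40/17; mL=-2440/629, mR=-40/17; mL+mR=-3920/629 → advance -1; mR−mL=960/629 → turn +1·90°
n=1: pose=(7,-6,S); sL=100, sR=100/13; mL=-700/13, mR=-100/13; mL+mR=-800/13 → advance -1; mR−mL=600/13 → turn +1·90°
n=2: pose=(7,-5,E); sL=40/13, sR=40; mL=-280/13, mR=-40; mL+mR=-800/13 → advance -1; mR−mL=-240/13 → turn -1·90°
n=3: pose=(6,-5,S); sL=50, sR=5; mL=-55/2, mR=-5; mL+mR=-65/2 → advance -1; mR−mL=45/2 → turn +1·90°
n=4: pose=(6,-4,E); sL=200/81, sR=200/9; mL=-1000/81, mR=-200/9; mL+mR=-2800/81 → advance -1; mR−mL=-800/81 → turn -1·90°
n=5: pose=(5,-4,S); sL=20, sR=100/29; mL=-340/29, mR=-100/29; mL+mR=-440/29 → advance -1; mR−mL=240/29 → turn +1·90°
n=6: pose=(5,-3,E); sL=200/101, sR=200/17; mL=-11800/1717, mR=-200/17; mL+mR=-32000/1717 → advance -1; mR−mL=-8400/1717 → turn -1·90°
n=7: pose=(4,-3,S); sL=10, sR=5/2; mL=-25/4, mR=-5/2; mL+mR=-35/4 → advance -1; mR−mL=15/4 → turn +1·90°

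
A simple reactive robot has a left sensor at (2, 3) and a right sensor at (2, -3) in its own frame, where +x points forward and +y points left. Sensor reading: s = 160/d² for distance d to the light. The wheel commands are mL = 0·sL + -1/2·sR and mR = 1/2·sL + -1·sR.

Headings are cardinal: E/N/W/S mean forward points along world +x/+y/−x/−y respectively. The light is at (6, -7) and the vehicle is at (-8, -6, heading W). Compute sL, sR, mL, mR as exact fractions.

left sensor world pos  = (-10, -9); dL² = 260
right sensor world pos = (-10, -3); dR² = 272
sL = 160/260 = 8/13
sR = 160/272 = 10/17
mL = 0·sL + -1/2·sR = -5/17
mR = 1/2·sL + -1·sR = -62/221

8/13 10/17 -5/17 -62/221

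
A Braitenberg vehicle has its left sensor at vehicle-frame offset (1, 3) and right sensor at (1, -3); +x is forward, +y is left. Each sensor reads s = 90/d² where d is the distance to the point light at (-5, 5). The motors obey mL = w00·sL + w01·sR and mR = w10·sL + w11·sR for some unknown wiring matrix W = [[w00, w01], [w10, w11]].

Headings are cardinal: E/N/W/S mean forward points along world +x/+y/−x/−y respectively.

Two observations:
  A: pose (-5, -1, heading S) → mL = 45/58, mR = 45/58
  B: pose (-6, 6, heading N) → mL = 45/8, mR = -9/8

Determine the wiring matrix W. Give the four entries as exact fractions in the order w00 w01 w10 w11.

obs A: pose=(-5,-1,S) → sL=45/29, sR=45/29, mL=45/58, mR=45/58
obs B: pose=(-6,6,N) → sL=9/2, sR=45/4, mL=45/8, mR=-9/8
sensor matrix S = [[45/29, 45/29], [9/2, 45/4]]; det S = 1215/116
solve [mL_A; mL_B] = S·[w00; w01] and [mR_A; mR_B] = S·[w10; w11]:
  w00 = 0, w01 = 1/2, w10 = 1, w11 = -1/2

0 1/2 1 -1/2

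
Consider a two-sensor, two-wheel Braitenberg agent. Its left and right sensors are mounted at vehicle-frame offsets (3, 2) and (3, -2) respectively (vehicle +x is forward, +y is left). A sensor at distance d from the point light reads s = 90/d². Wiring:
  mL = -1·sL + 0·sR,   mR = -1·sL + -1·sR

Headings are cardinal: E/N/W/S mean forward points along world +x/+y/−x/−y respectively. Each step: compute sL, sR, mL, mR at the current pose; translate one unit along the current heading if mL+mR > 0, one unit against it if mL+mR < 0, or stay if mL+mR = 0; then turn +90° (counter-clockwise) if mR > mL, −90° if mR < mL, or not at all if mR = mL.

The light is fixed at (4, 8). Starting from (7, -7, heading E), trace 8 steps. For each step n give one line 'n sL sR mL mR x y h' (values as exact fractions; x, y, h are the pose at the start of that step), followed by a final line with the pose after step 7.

n=0: pose=(7,-7,E); sL=18/41, sR=18/65; mL=-18/41, mR=-1908/2665; mL+mR=-3078/2665 → advance -1; mR−mL=-18/65 → turn -1·90°
n=1: pose=(6,-7,S); sL=9/34, sR=5/18; mL=-9/34, mR=-83/153; mL+mR=-247/306 → advance -1; mR−mL=-5/18 → turn -1·90°
n=2: pose=(6,-6,W); sL=90/257, sR=18/29; mL=-90/257, mR=-7236/7453; mL+mR=-9846/7453 → advance -1; mR−mL=-18/29 → turn -1·90°
n=3: pose=(7,-6,N); sL=45/61, sR=45/73; mL=-45/61, mR=-6030/4453; mL+mR=-9315/4453 → advance -1; mR−mL=-45/73 → turn -1·90°
n=4: pose=(7,-7,E); sL=18/41, sR=18/65; mL=-18/41, mR=-1908/2665; mL+mR=-3078/2665 → advance -1; mR−mL=-18/65 → turn -1·90°
n=5: pose=(6,-7,S); sL=9/34, sR=5/18; mL=-9/34, mR=-83/153; mL+mR=-247/306 → advance -1; mR−mL=-5/18 → turn -1·90°
n=6: pose=(6,-6,W); sL=90/257, sR=18/29; mL=-90/257, mR=-7236/7453; mL+mR=-9846/7453 → advance -1; mR−mL=-18/29 → turn -1·90°
n=7: pose=(7,-6,N); sL=45/61, sR=45/73; mL=-45/61, mR=-6030/4453; mL+mR=-9315/4453 → advance -1; mR−mL=-45/73 → turn -1·90°

0 18/41 18/65 -18/41 -1908/2665 7 -7 E
1 9/34 5/18 -9/34 -83/153 6 -7 S
2 90/257 18/29 -90/257 -7236/7453 6 -6 W
3 45/61 45/73 -45/61 -6030/4453 7 -6 N
4 18/41 18/65 -18/41 -1908/2665 7 -7 E
5 9/34 5/18 -9/34 -83/153 6 -7 S
6 90/257 18/29 -90/257 -7236/7453 6 -6 W
7 45/61 45/73 -45/61 -6030/4453 7 -6 N
final 7 -7 E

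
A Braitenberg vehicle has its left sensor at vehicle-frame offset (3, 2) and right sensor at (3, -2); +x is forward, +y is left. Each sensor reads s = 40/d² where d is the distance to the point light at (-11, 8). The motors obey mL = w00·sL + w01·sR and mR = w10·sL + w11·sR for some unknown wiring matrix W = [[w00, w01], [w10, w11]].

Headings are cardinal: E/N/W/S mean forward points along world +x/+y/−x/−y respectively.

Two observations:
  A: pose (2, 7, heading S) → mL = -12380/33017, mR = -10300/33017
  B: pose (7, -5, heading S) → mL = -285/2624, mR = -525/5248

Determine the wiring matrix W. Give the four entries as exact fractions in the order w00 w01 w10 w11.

-1/2 -1 -1 -1/2

obs A: pose=(2,7,S) → sL=40/241, sR=40/137, mL=-12380/33017, mR=-10300/33017
obs B: pose=(7,-5,S) → sL=5/82, sR=5/64, mL=-285/2624, mR=-525/5248
sensor matrix S = [[40/241, 40/137], [5/82, 5/64]]; det S = -52375/10829576
solve [mL_A; mL_B] = S·[w00; w01] and [mR_A; mR_B] = S·[w10; w11]:
  w00 = -1/2, w01 = -1, w10 = -1, w11 = -1/2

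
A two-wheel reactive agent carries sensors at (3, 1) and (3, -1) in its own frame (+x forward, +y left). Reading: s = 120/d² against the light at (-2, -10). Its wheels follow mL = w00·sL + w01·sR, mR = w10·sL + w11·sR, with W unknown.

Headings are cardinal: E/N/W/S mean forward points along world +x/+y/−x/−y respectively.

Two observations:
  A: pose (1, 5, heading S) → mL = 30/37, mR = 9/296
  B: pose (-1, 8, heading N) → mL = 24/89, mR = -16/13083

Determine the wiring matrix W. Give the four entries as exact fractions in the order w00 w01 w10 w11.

0 1 -1/2 1/2

obs A: pose=(1,5,S) → sL=3/4, sR=30/37, mL=30/37, mR=9/296
obs B: pose=(-1,8,N) → sL=40/147, sR=24/89, mL=24/89, mR=-16/13083
sensor matrix S = [[3/4, 30/37], [40/147, 24/89]]; det S = -2966/161357
solve [mL_A; mL_B] = S·[w00; w01] and [mR_A; mR_B] = S·[w10; w11]:
  w00 = 0, w01 = 1, w10 = -1/2, w11 = 1/2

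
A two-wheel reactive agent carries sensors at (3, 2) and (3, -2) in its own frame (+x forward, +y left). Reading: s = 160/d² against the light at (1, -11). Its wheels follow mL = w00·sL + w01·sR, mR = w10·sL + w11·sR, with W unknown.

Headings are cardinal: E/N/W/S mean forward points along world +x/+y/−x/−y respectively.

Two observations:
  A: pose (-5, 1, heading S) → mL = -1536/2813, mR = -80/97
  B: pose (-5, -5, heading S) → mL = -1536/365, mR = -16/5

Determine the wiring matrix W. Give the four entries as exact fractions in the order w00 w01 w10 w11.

obs A: pose=(-5,1,S) → sL=160/97, sR=32/29, mL=-1536/2813, mR=-80/97
obs B: pose=(-5,-5,S) → sL=32/5, sR=160/73, mL=-1536/365, mR=-16/5
sensor matrix S = [[160/97, 32/29], [32/5, 160/73]]; det S = -3538944/1026745
solve [mL_A; mL_B] = S·[w00; w01] and [mR_A; mR_B] = S·[w10; w11]:
  w00 = -1, w01 = 1, w10 = -1/2, w11 = 0

-1 1 -1/2 0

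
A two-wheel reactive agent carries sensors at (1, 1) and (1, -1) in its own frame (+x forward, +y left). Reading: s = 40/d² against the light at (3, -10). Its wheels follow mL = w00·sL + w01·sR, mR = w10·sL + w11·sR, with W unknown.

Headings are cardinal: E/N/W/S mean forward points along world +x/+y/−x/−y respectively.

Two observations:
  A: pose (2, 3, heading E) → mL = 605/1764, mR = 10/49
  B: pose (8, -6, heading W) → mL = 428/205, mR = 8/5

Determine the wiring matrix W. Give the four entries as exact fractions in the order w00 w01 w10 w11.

1 1/2 1 0

obs A: pose=(2,3,E) → sL=10/49, sR=5/18, mL=605/1764, mR=10/49
obs B: pose=(8,-6,W) → sL=8/5, sR=40/41, mL=428/205, mR=8/5
sensor matrix S = [[10/49, 5/18], [8/5, 40/41]]; det S = -4436/18081
solve [mL_A; mL_B] = S·[w00; w01] and [mR_A; mR_B] = S·[w10; w11]:
  w00 = 1, w01 = 1/2, w10 = 1, w11 = 0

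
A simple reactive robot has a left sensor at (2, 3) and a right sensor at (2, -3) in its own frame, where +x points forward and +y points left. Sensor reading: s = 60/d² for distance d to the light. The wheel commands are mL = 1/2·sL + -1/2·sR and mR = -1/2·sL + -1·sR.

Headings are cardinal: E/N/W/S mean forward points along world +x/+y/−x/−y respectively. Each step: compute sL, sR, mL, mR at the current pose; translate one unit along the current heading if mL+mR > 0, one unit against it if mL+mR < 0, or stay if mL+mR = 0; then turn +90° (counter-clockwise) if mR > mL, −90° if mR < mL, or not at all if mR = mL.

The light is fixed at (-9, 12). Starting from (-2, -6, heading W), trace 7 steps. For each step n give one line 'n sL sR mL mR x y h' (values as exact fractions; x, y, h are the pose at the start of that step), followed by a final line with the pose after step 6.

0 30/233 6/25 -324/5825 -1773/5825 -2 -6 W
1 60/281 60/377 2880/105937 -28170/105937 -1 -6 N
2 15/89 15/146 855/25988 -1215/6497 -1 -7 E
3 60/541 60/457 -2520/247237 -46170/247237 -2 -7 S
4 30/233 6/25 -324/5825 -1773/5825 -2 -6 W
5 60/281 60/377 2880/105937 -28170/105937 -1 -6 N
6 15/89 15/146 855/25988 -1215/6497 -1 -7 E
final -2 -7 S

n=0: pose=(-2,-6,W); sL=30/233, sR=6/25; mL=-324/5825, mR=-1773/5825; mL+mR=-9/25 → advance -1; mR−mL=-1449/5825 → turn -1·90°
n=1: pose=(-1,-6,N); sL=60/281, sR=60/377; mL=2880/105937, mR=-28170/105937; mL+mR=-90/377 → advance -1; mR−mL=-31050/105937 → turn -1·90°
n=2: pose=(-1,-7,E); sL=15/89, sR=15/146; mL=855/25988, mR=-1215/6497; mL+mR=-45/292 → advance -1; mR−mL=-5715/25988 → turn -1·90°
n=3: pose=(-2,-7,S); sL=60/541, sR=60/457; mL=-2520/247237, mR=-46170/247237; mL+mR=-90/457 → advance -1; mR−mL=-43650/247237 → turn -1·90°
n=4: pose=(-2,-6,W); sL=30/233, sR=6/25; mL=-324/5825, mR=-1773/5825; mL+mR=-9/25 → advance -1; mR−mL=-1449/5825 → turn -1·90°
n=5: pose=(-1,-6,N); sL=60/281, sR=60/377; mL=2880/105937, mR=-28170/105937; mL+mR=-90/377 → advance -1; mR−mL=-31050/105937 → turn -1·90°
n=6: pose=(-1,-7,E); sL=15/89, sR=15/146; mL=855/25988, mR=-1215/6497; mL+mR=-45/292 → advance -1; mR−mL=-5715/25988 → turn -1·90°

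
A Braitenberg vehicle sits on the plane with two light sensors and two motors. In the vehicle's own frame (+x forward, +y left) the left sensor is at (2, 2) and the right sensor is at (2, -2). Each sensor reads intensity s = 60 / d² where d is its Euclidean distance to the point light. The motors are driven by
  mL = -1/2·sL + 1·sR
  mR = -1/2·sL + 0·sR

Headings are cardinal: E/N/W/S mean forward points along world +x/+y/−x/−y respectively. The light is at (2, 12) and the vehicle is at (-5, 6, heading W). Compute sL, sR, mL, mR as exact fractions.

left sensor world pos  = (-7, 4); dL² = 145
right sensor world pos = (-7, 8); dR² = 97
sL = 60/145 = 12/29
sR = 60/97 = 60/97
mL = -1/2·sL + 1·sR = 1158/2813
mR = -1/2·sL + 0·sR = -6/29

12/29 60/97 1158/2813 -6/29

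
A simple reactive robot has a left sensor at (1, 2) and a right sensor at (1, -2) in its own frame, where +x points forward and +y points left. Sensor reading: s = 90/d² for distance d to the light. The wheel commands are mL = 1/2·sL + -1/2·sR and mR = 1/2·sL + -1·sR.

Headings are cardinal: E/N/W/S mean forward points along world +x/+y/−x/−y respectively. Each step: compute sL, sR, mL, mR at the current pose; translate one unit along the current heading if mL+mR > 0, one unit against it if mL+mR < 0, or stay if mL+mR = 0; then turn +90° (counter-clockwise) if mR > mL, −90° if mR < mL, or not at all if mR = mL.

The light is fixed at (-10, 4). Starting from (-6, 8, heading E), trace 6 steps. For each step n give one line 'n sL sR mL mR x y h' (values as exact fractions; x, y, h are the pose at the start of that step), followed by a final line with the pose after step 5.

0 90/61 90/29 -1440/1769 -4185/1769 -6 8 E
1 45/17 9 -54/17 -261/34 -7 8 S
2 90/13 90/53 1800/689 1215/689 -7 9 W
3 5/2 45/26 5/13 -25/52 -8 9 N
4 2 90/13 -32/13 -77/13 -8 8 E
5 5 9 -2 -13/2 -9 8 S
final -9 9 W

n=0: pose=(-6,8,E); sL=90/61, sR=90/29; mL=-1440/1769, mR=-4185/1769; mL+mR=-5625/1769 → advance -1; mR−mL=-45/29 → turn -1·90°
n=1: pose=(-7,8,S); sL=45/17, sR=9; mL=-54/17, mR=-261/34; mL+mR=-369/34 → advance -1; mR−mL=-9/2 → turn -1·90°
n=2: pose=(-7,9,W); sL=90/13, sR=90/53; mL=1800/689, mR=1215/689; mL+mR=3015/689 → advance +1; mR−mL=-45/53 → turn -1·90°
n=3: pose=(-8,9,N); sL=5/2, sR=45/26; mL=5/13, mR=-25/52; mL+mR=-5/52 → advance -1; mR−mL=-45/52 → turn -1·90°
n=4: pose=(-8,8,E); sL=2, sR=90/13; mL=-32/13, mR=-77/13; mL+mR=-109/13 → advance -1; mR−mL=-45/13 → turn -1·90°
n=5: pose=(-9,8,S); sL=5, sR=9; mL=-2, mR=-13/2; mL+mR=-17/2 → advance -1; mR−mL=-9/2 → turn -1·90°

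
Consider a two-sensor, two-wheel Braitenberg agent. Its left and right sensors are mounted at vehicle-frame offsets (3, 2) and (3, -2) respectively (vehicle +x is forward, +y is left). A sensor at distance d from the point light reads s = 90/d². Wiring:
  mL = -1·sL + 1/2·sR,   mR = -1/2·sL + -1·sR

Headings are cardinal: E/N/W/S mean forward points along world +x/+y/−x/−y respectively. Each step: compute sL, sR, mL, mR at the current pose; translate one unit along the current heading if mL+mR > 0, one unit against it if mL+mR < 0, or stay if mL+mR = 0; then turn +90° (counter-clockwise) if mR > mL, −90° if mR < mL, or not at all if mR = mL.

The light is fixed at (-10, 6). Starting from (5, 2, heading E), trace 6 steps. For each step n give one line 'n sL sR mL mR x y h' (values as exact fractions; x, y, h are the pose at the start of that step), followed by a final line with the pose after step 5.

0 45/164 1/4 -49/328 -127/328 5 2 E
1 18/61 90/193 -729/11773 -7227/11773 4 2 S
2 45/73 45/61 -2205/8906 -9315/8906 4 3 W
3 90/169 90/289 -18405/48841 -28215/48841 5 3 N
4 45/164 1/4 -49/328 -127/328 5 2 E
5 18/61 90/193 -729/11773 -7227/11773 4 2 S
final 4 3 W

n=0: pose=(5,2,E); sL=45/164, sR=1/4; mL=-49/328, mR=-127/328; mL+mR=-22/41 → advance -1; mR−mL=-39/164 → turn -1·90°
n=1: pose=(4,2,S); sL=18/61, sR=90/193; mL=-729/11773, mR=-7227/11773; mL+mR=-7956/11773 → advance -1; mR−mL=-6498/11773 → turn -1·90°
n=2: pose=(4,3,W); sL=45/73, sR=45/61; mL=-2205/8906, mR=-9315/8906; mL+mR=-5760/4453 → advance -1; mR−mL=-3555/4453 → turn -1·90°
n=3: pose=(5,3,N); sL=90/169, sR=90/289; mL=-18405/48841, mR=-28215/48841; mL+mR=-46620/48841 → advance -1; mR−mL=-9810/48841 → turn -1·90°
n=4: pose=(5,2,E); sL=45/164, sR=1/4; mL=-49/328, mR=-127/328; mL+mR=-22/41 → advance -1; mR−mL=-39/164 → turn -1·90°
n=5: pose=(4,2,S); sL=18/61, sR=90/193; mL=-729/11773, mR=-7227/11773; mL+mR=-7956/11773 → advance -1; mR−mL=-6498/11773 → turn -1·90°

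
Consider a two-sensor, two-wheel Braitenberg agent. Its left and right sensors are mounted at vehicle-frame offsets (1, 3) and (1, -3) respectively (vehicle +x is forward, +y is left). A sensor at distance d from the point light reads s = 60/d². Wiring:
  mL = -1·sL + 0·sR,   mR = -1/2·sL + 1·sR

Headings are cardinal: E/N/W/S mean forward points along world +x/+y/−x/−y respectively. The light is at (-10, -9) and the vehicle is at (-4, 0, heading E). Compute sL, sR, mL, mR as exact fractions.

left sensor world pos  = (-3, 3); dL² = 193
right sensor world pos = (-3, -3); dR² = 85
sL = 60/193 = 60/193
sR = 60/85 = 12/17
mL = -1·sL + 0·sR = -60/193
mR = -1/2·sL + 1·sR = 1806/3281

60/193 12/17 -60/193 1806/3281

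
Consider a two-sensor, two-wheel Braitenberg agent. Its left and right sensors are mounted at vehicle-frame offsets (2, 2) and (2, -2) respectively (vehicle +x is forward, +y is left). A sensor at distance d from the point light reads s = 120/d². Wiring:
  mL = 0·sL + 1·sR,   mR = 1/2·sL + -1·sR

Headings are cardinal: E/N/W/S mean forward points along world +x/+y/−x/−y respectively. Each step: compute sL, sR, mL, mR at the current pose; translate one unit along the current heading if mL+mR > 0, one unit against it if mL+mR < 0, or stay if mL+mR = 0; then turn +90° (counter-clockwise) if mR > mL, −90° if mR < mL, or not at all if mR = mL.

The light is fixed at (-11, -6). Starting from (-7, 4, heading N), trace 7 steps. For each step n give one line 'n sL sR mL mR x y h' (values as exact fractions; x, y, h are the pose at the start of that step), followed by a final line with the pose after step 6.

0 30/37 2/3 2/3 -29/111 -7 4 N
1 24/41 40/39 40/39 -1172/1599 -7 5 E
2 12/13 4/3 4/3 -34/39 -6 5 S
3 120/73 40/51 40/51 140/3723 -6 4 W
4 30/37 2/3 2/3 -29/111 -7 4 N
5 24/41 40/39 40/39 -1172/1599 -7 5 E
6 12/13 4/3 4/3 -34/39 -6 5 S
final -6 4 W

n=0: pose=(-7,4,N); sL=30/37, sR=2/3; mL=2/3, mR=-29/111; mL+mR=15/37 → advance +1; mR−mL=-103/111 → turn -1·90°
n=1: pose=(-7,5,E); sL=24/41, sR=40/39; mL=40/39, mR=-1172/1599; mL+mR=12/41 → advance +1; mR−mL=-2812/1599 → turn -1·90°
n=2: pose=(-6,5,S); sL=12/13, sR=4/3; mL=4/3, mR=-34/39; mL+mR=6/13 → advance +1; mR−mL=-86/39 → turn -1·90°
n=3: pose=(-6,4,W); sL=120/73, sR=40/51; mL=40/51, mR=140/3723; mL+mR=60/73 → advance +1; mR−mL=-2780/3723 → turn -1·90°
n=4: pose=(-7,4,N); sL=30/37, sR=2/3; mL=2/3, mR=-29/111; mL+mR=15/37 → advance +1; mR−mL=-103/111 → turn -1·90°
n=5: pose=(-7,5,E); sL=24/41, sR=40/39; mL=40/39, mR=-1172/1599; mL+mR=12/41 → advance +1; mR−mL=-2812/1599 → turn -1·90°
n=6: pose=(-6,5,S); sL=12/13, sR=4/3; mL=4/3, mR=-34/39; mL+mR=6/13 → advance +1; mR−mL=-86/39 → turn -1·90°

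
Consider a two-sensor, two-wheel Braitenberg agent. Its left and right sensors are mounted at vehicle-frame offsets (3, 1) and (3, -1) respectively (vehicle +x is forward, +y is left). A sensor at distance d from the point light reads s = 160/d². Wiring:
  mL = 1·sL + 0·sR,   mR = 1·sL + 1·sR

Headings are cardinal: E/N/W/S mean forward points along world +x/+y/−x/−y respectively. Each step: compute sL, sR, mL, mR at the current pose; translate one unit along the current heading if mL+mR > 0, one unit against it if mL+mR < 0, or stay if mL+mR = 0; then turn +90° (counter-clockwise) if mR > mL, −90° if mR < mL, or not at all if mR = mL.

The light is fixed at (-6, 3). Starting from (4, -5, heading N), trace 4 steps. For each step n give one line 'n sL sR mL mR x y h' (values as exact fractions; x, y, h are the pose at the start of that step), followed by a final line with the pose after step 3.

n=0: pose=(4,-5,N); sL=80/53, sR=80/73; mL=80/53, mR=10080/3869; mL+mR=15920/3869 → advance +1; mR−mL=80/73 → turn +1·90°
n=1: pose=(4,-4,W); sL=160/113, sR=32/17; mL=160/113, mR=6336/1921; mL+mR=9056/1921 → advance +1; mR−mL=32/17 → turn +1·90°
n=2: pose=(3,-4,S); sL=4/5, sR=40/41; mL=4/5, mR=364/205; mL+mR=528/205 → advance +1; mR−mL=40/41 → turn +1·90°
n=3: pose=(3,-5,E); sL=160/193, sR=32/45; mL=160/193, mR=13376/8685; mL+mR=20576/8685 → advance +1; mR−mL=32/45 → turn +1·90°

0 80/53 80/73 80/53 10080/3869 4 -5 N
1 160/113 32/17 160/113 6336/1921 4 -4 W
2 4/5 40/41 4/5 364/205 3 -4 S
3 160/193 32/45 160/193 13376/8685 3 -5 E
final 4 -5 N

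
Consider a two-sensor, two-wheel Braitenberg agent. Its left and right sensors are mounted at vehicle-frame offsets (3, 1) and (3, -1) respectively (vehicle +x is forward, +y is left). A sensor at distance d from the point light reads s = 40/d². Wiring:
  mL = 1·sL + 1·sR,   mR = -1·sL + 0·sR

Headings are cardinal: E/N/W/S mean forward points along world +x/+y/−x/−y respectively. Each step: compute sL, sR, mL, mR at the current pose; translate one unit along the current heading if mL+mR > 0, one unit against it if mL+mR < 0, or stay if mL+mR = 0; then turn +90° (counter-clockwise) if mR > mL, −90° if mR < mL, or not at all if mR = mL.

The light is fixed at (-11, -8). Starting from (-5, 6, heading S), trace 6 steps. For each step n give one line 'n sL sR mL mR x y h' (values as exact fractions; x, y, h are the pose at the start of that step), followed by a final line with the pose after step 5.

n=0: pose=(-5,6,S); sL=4/17, sR=20/73; mL=632/1241, mR=-4/17; mL+mR=20/73 → advance +1; mR−mL=-924/1241 → turn -1·90°
n=1: pose=(-5,5,W); sL=40/153, sR=8/41; mL=2864/6273, mR=-40/153; mL+mR=8/41 → advance +1; mR−mL=-4504/6273 → turn -1·90°
n=2: pose=(-6,5,N); sL=5/34, sR=10/73; mL=705/2482, mR=-5/34; mL+mR=10/73 → advance +1; mR−mL=-535/1241 → turn -1·90°
n=3: pose=(-6,6,E); sL=40/289, sR=40/233; mL=20880/67337, mR=-40/289; mL+mR=40/233 → advance +1; mR−mL=-30200/67337 → turn -1·90°
n=4: pose=(-5,6,S); sL=4/17, sR=20/73; mL=632/1241, mR=-4/17; mL+mR=20/73 → advance +1; mR−mL=-924/1241 → turn -1·90°
n=5: pose=(-5,5,W); sL=40/153, sR=8/41; mL=2864/6273, mR=-40/153; mL+mR=8/41 → advance +1; mR−mL=-4504/6273 → turn -1·90°

0 4/17 20/73 632/1241 -4/17 -5 6 S
1 40/153 8/41 2864/6273 -40/153 -5 5 W
2 5/34 10/73 705/2482 -5/34 -6 5 N
3 40/289 40/233 20880/67337 -40/289 -6 6 E
4 4/17 20/73 632/1241 -4/17 -5 6 S
5 40/153 8/41 2864/6273 -40/153 -5 5 W
final -6 5 N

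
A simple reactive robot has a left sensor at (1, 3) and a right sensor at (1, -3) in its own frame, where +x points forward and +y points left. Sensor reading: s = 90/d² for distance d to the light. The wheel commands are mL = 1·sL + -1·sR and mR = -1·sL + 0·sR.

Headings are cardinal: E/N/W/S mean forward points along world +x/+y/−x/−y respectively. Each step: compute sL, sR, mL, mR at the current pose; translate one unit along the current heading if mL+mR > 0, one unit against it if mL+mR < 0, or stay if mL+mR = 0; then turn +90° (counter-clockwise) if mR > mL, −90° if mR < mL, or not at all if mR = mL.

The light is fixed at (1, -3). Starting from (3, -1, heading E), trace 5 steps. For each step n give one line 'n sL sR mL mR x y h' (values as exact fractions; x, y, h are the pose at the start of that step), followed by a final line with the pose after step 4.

n=0: pose=(3,-1,E); sL=45/17, sR=9; mL=-108/17, mR=-45/17; mL+mR=-9 → advance -1; mR−mL=63/17 → turn +1·90°
n=1: pose=(2,-1,N); sL=90/13, sR=18/5; mL=216/65, mR=-90/13; mL+mR=-18/5 → advance -1; mR−mL=-666/65 → turn -1·90°
n=2: pose=(2,-2,E); sL=9/2, sR=45/4; mL=-27/4, mR=-9/2; mL+mR=-45/4 → advance -1; mR−mL=9/4 → turn +1·90°
n=3: pose=(1,-2,N); sL=90/13, sR=90/13; mL=0, mR=-90/13; mL+mR=-90/13 → advance -1; mR−mL=-90/13 → turn -1·90°
n=4: pose=(1,-3,E); sL=9, sR=9; mL=0, mR=-9; mL+mR=-9 → advance -1; mR−mL=-9 → turn -1·90°

0 45/17 9 -108/17 -45/17 3 -1 E
1 90/13 18/5 216/65 -90/13 2 -1 N
2 9/2 45/4 -27/4 -9/2 2 -2 E
3 90/13 90/13 0 -90/13 1 -2 N
4 9 9 0 -9 1 -3 E
final 0 -3 S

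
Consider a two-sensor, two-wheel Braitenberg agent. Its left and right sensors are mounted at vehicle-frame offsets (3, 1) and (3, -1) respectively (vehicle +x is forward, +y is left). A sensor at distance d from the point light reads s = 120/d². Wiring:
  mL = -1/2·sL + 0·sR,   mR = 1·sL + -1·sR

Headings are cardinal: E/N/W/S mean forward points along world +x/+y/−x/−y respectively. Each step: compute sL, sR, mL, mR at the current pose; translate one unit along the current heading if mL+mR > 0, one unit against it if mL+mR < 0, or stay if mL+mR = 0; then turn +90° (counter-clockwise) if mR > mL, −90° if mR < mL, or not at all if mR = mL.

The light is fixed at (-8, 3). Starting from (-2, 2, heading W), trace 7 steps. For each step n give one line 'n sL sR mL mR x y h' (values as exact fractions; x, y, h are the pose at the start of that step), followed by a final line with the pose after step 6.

n=0: pose=(-2,2,W); sL=120/13, sR=40/3; mL=-60/13, mR=-160/39; mL+mR=-340/39 → advance -1; mR−mL=20/39 → turn +1·90°
n=1: pose=(-1,2,S); sL=3/2, sR=30/13; mL=-3/4, mR=-21/26; mL+mR=-81/52 → advance -1; mR−mL=-3/52 → turn -1·90°
n=2: pose=(-1,3,W); sL=120/17, sR=120/17; mL=-60/17, mR=0; mL+mR=-60/17 → advance -1; mR−mL=60/17 → turn +1·90°
n=3: pose=(0,3,S); sL=4/3, sR=60/29; mL=-2/3, mR=-64/87; mL+mR=-122/87 → advance -1; mR−mL=-2/29 → turn -1·90°
n=4: pose=(0,4,W); sL=24/5, sR=120/29; mL=-12/5, mR=96/145; mL+mR=-252/145 → advance -1; mR−mL=444/145 → turn +1·90°
n=5: pose=(1,4,S); sL=15/13, sR=30/17; mL=-15/26, mR=-135/221; mL+mR=-525/442 → advance -1; mR−mL=-15/442 → turn -1·90°
n=6: pose=(1,5,W); sL=120/37, sR=8/3; mL=-60/37, mR=64/111; mL+mR=-116/111 → advance -1; mR−mL=244/111 → turn +1·90°

0 120/13 40/3 -60/13 -160/39 -2 2 W
1 3/2 30/13 -3/4 -21/26 -1 2 S
2 120/17 120/17 -60/17 0 -1 3 W
3 4/3 60/29 -2/3 -64/87 0 3 S
4 24/5 120/29 -12/5 96/145 0 4 W
5 15/13 30/17 -15/26 -135/221 1 4 S
6 120/37 8/3 -60/37 64/111 1 5 W
final 2 5 S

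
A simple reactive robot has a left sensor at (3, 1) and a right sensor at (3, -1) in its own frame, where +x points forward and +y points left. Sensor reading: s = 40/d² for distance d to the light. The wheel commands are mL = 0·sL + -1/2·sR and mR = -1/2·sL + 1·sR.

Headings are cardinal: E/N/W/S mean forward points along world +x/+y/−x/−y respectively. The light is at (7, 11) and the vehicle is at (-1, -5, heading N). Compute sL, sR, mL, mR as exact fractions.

4/25 20/109 -10/109 282/2725

left sensor world pos  = (-2, -2); dL² = 250
right sensor world pos = (0, -2); dR² = 218
sL = 40/250 = 4/25
sR = 40/218 = 20/109
mL = 0·sL + -1/2·sR = -10/109
mR = -1/2·sL + 1·sR = 282/2725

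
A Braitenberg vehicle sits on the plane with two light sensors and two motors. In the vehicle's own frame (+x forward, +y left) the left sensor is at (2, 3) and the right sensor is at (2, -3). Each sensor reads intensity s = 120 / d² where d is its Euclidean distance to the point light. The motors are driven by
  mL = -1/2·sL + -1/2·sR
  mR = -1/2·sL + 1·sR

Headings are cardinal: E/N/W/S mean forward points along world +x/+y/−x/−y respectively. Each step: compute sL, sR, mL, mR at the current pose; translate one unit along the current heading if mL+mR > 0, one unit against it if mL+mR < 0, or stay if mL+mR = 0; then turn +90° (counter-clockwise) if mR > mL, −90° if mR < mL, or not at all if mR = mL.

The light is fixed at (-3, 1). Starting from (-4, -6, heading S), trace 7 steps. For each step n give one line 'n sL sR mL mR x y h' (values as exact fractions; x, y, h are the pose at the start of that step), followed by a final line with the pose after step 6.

0 24/17 120/97 -2184/1649 876/1649 -4 -6 S
1 12 60/41 -276/41 -186/41 -4 -5 E
2 120/41 120/17 -3480/697 3900/697 -5 -5 N
3 3/2 6 -15/4 21/4 -5 -4 W
4 120/49 24/17 -1608/833 156/833 -6 -4 S
5 60 12/5 -156/5 -138/5 -6 -3 E
6 120/53 24 -696/53 1212/53 -7 -3 N
final -7 -2 W

n=0: pose=(-4,-6,S); sL=24/17, sR=120/97; mL=-2184/1649, mR=876/1649; mL+mR=-1308/1649 → advance -1; mR−mL=180/97 → turn +1·90°
n=1: pose=(-4,-5,E); sL=12, sR=60/41; mL=-276/41, mR=-186/41; mL+mR=-462/41 → advance -1; mR−mL=90/41 → turn +1·90°
n=2: pose=(-5,-5,N); sL=120/41, sR=120/17; mL=-3480/697, mR=3900/697; mL+mR=420/697 → advance +1; mR−mL=180/17 → turn +1·90°
n=3: pose=(-5,-4,W); sL=3/2, sR=6; mL=-15/4, mR=21/4; mL+mR=3/2 → advance +1; mR−mL=9 → turn +1·90°
n=4: pose=(-6,-4,S); sL=120/49, sR=24/17; mL=-1608/833, mR=156/833; mL+mR=-1452/833 → advance -1; mR−mL=36/17 → turn +1·90°
n=5: pose=(-6,-3,E); sL=60, sR=12/5; mL=-156/5, mR=-138/5; mL+mR=-294/5 → advance -1; mR−mL=18/5 → turn +1·90°
n=6: pose=(-7,-3,N); sL=120/53, sR=24; mL=-696/53, mR=1212/53; mL+mR=516/53 → advance +1; mR−mL=36 → turn +1·90°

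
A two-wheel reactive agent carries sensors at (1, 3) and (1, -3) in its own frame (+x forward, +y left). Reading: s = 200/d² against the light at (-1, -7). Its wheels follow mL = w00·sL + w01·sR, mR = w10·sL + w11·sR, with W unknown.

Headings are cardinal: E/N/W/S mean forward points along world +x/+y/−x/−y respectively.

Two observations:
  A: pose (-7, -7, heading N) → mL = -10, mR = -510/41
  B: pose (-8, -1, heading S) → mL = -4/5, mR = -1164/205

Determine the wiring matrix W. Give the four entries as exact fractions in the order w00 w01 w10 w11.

obs A: pose=(-7,-7,N) → sL=100/41, sR=20, mL=-10, mR=-510/41
obs B: pose=(-8,-1,S) → sL=200/41, sR=8/5, mL=-4/5, mR=-1164/205
sensor matrix S = [[100/41, 20], [200/41, 8/5]]; det S = -3840/41
solve [mL_A; mL_B] = S·[w00; w01] and [mR_A; mR_B] = S·[w10; w11]:
  w00 = 0, w01 = -1/2, w10 = -1, w11 = -1/2

0 -1/2 -1 -1/2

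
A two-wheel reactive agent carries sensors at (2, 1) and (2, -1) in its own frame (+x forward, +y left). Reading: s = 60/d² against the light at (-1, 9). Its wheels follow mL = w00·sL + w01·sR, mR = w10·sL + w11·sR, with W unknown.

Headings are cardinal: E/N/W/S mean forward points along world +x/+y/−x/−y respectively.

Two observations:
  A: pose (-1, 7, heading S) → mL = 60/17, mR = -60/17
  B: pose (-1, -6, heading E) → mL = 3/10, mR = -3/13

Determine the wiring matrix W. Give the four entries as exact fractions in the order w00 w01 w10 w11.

1 0 0 -1

obs A: pose=(-1,7,S) → sL=60/17, sR=60/17, mL=60/17, mR=-60/17
obs B: pose=(-1,-6,E) → sL=3/10, sR=3/13, mL=3/10, mR=-3/13
sensor matrix S = [[60/17, 60/17], [3/10, 3/13]]; det S = -54/221
solve [mL_A; mL_B] = S·[w00; w01] and [mR_A; mR_B] = S·[w10; w11]:
  w00 = 1, w01 = 0, w10 = 0, w11 = -1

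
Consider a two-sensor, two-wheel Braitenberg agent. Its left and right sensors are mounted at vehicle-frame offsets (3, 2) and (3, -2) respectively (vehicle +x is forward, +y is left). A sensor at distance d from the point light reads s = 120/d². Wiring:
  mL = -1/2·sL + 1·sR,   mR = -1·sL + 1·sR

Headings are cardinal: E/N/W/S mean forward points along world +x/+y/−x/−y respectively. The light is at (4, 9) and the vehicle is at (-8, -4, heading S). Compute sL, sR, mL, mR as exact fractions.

left sensor world pos  = (-6, -7); dL² = 356
right sensor world pos = (-10, -7); dR² = 452
sL = 120/356 = 30/89
sR = 120/452 = 30/113
mL = -1/2·sL + 1·sR = 975/10057
mR = -1·sL + 1·sR = -720/10057

30/89 30/113 975/10057 -720/10057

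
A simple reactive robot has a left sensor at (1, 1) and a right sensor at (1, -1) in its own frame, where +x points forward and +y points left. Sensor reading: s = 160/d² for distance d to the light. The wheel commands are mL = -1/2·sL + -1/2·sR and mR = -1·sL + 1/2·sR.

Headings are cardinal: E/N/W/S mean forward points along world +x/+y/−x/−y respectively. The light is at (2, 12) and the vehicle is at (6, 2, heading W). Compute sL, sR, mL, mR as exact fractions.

left sensor world pos  = (5, 1); dL² = 130
right sensor world pos = (5, 3); dR² = 90
sL = 160/130 = 16/13
sR = 160/90 = 16/9
mL = -1/2·sL + -1/2·sR = -176/117
mR = -1·sL + 1/2·sR = -40/117

16/13 16/9 -176/117 -40/117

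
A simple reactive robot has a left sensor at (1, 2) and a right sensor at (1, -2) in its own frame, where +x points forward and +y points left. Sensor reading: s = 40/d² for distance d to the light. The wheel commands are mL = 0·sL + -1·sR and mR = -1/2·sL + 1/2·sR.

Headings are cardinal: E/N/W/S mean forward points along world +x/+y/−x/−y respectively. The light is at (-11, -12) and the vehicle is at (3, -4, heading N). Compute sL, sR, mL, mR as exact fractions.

left sensor world pos  = (1, -3); dL² = 225
right sensor world pos = (5, -3); dR² = 337
sL = 40/225 = 8/45
sR = 40/337 = 40/337
mL = 0·sL + -1·sR = -40/337
mR = -1/2·sL + 1/2·sR = -448/15165

8/45 40/337 -40/337 -448/15165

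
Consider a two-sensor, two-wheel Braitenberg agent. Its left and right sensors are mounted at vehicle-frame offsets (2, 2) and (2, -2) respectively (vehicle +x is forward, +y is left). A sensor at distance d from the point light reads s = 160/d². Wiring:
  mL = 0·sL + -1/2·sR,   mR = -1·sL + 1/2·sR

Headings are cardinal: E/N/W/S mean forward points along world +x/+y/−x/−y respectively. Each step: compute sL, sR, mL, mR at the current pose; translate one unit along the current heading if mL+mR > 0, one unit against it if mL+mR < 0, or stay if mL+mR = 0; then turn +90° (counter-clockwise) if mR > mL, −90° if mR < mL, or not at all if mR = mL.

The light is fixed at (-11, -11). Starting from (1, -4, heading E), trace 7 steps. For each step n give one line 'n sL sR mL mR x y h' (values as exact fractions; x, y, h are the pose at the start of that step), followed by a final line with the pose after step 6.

n=0: pose=(1,-4,E); sL=160/277, sR=160/221; mL=-80/221, mR=-13200/61217; mL+mR=-160/277 → advance -1; mR−mL=8960/61217 → turn +1·90°
n=1: pose=(0,-4,N); sL=80/81, sR=16/25; mL=-8/25, mR=-1352/2025; mL+mR=-80/81 → advance -1; mR−mL=-704/2025 → turn -1·90°
n=2: pose=(0,-5,E); sL=160/233, sR=32/37; mL=-16/37, mR=-2192/8621; mL+mR=-160/233 → advance -1; mR−mL=1536/8621 → turn +1·90°
n=3: pose=(-1,-5,N); sL=5/4, sR=10/13; mL=-5/13, mR=-45/52; mL+mR=-5/4 → advance -1; mR−mL=-25/52 → turn -1·90°
n=4: pose=(-1,-6,E); sL=160/193, sR=160/153; mL=-80/153, mR=-9040/29529; mL+mR=-160/193 → advance -1; mR−mL=6400/29529 → turn +1·90°
n=5: pose=(-2,-6,N); sL=80/49, sR=16/17; mL=-8/17, mR=-968/833; mL+mR=-80/49 → advance -1; mR−mL=-576/833 → turn -1·90°
n=6: pose=(-2,-7,E); sL=160/157, sR=32/25; mL=-16/25, mR=-1488/3925; mL+mR=-160/157 → advance -1; mR−mL=1024/3925 → turn +1·90°

0 160/277 160/221 -80/221 -13200/61217 1 -4 E
1 80/81 16/25 -8/25 -1352/2025 0 -4 N
2 160/233 32/37 -16/37 -2192/8621 0 -5 E
3 5/4 10/13 -5/13 -45/52 -1 -5 N
4 160/193 160/153 -80/153 -9040/29529 -1 -6 E
5 80/49 16/17 -8/17 -968/833 -2 -6 N
6 160/157 32/25 -16/25 -1488/3925 -2 -7 E
final -3 -7 N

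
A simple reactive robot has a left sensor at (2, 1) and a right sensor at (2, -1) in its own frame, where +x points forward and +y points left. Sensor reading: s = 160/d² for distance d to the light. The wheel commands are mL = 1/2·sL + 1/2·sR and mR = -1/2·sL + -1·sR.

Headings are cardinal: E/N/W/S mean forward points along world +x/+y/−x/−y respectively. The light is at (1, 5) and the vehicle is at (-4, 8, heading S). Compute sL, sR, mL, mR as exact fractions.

left sensor world pos  = (-3, 6); dL² = 17
right sensor world pos = (-5, 6); dR² = 37
sL = 160/17 = 160/17
sR = 160/37 = 160/37
mL = 1/2·sL + 1/2·sR = 4320/629
mR = -1/2·sL + -1·sR = -5680/629

160/17 160/37 4320/629 -5680/629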